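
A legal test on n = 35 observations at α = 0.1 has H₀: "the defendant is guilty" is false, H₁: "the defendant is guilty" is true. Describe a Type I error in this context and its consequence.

Type I error: rejecting H₀ when it is true — concluding that the defendant is guilty when in fact it is not. Consequence: convicting an innocent person.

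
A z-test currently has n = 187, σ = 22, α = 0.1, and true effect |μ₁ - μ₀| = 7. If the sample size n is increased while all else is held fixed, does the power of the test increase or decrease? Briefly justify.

Power increases: a larger n shrinks the standard error σ/√n, moving the sampling distribution under H₁ further from the critical value.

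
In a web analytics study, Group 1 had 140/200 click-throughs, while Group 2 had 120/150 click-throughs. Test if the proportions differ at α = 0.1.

p̂₁ = 0.7, p̂₂ = 0.8, pooled p̂ = 0.743. z = -2.118. Critical: ±1.645. Reject H₀.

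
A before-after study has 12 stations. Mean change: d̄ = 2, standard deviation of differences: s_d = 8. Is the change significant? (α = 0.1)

t = d̄/(s_d/√n) = 2/(8/√12) = 0.866. df = 11, critical t = ±1.796. Fail to reject H₀.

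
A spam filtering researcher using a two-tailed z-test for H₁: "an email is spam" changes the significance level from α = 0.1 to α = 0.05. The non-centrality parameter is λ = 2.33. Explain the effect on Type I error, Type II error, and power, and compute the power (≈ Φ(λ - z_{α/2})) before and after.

Decreasing α from 0.1 to 0.05:
• Type I error rate decreases (α is the Type I rate by definition).
• Critical value moves from z_{α/2} = 1.645 to 1.96, so power = Φ(λ - z_{α/2}) goes from Φ(2.33 - 1.645) = 0.753 to Φ(2.33 - 1.96) = 0.644.
• Type II error rate β = 1 - power therefore increases (0.247 → 0.356).
Appropriate when false positives are costly — here, a legitimate email is sent to the spam folder and the user misses it.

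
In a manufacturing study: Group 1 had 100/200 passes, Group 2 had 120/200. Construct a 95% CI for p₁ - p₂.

p̂₁ = 0.5, p̂₂ = 0.6. Difference = -0.1. CI = (-0.197, -0.003)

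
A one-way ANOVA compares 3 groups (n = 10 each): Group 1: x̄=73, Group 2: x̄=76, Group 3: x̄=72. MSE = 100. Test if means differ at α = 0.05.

Grand mean = 73.67. SS_between = 86.67, MS_between = 43.33. F = 0.433, F_crit ≈ 3.354. Fail to reject H₀.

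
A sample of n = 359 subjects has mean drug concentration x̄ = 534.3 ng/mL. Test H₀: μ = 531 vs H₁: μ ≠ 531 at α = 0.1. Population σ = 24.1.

z = (x̄ - μ₀)/(σ/√n) = (534.3 - 531)/(24.1/√359) = 2.594. Critical value: ±1.645. Since |2.594| > 1.645, Reject H₀.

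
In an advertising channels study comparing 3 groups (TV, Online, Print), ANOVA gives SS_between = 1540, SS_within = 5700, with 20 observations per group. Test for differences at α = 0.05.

df_between = 2, df_within = 57. F = MS_between/MS_within = 770.0/100.0 = 7.7. F_crit ≈ 3.159. Reject H₀. At least one mean differs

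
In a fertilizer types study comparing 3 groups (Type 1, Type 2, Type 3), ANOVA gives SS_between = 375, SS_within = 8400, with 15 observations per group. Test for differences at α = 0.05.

df_between = 2, df_within = 42. F = MS_between/MS_within = 187.5/200.0 = 0.938. F_crit ≈ 3.22. Fail to reject H₀.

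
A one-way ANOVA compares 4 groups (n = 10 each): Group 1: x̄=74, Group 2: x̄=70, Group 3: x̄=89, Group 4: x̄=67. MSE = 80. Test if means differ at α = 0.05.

Grand mean = 75.0. SS_between = 2860.0, MS_between = 953.33. F = 11.917, F_crit ≈ 2.866. Reject H₀.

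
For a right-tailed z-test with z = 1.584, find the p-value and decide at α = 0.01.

p = P(Z > 1.584) = 1 - Φ(1.584) ≈ 0.0566. Since p ≥ 0.01, fail to reject H₀ (not significant) at α = 0.01.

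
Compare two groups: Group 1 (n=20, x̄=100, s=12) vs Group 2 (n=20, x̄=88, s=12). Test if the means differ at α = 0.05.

Pooled sp = 12.0. t = 3.162, df = 38. Critical t = ±2.024. Reject H₀.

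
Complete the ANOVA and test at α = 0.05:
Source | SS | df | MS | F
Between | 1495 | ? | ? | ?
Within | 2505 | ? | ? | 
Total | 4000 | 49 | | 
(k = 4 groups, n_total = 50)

df_between = 3, df_within = 46. MS_between = 498.33, MS_within = 54.46. F = 9.151, F_crit ≈ 2.807. Reject H₀.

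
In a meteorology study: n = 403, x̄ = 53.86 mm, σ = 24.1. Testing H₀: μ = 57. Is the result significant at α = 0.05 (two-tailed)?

z = (53.86 - 57)/(24.1/√403) = -2.616. Since |z| > 1.96, significant at α = 0.05.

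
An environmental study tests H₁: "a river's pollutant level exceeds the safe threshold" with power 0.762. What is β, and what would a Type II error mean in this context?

β = 1 - power = 1 - 0.762 = 0.238. A Type II error is failing to reject H₀ when H₀ is false (false negative) — here, failing to conclude that a river's pollutant level exceeds the safe threshold when in fact it is true. Consequence: allowing unsafe pollution to continue.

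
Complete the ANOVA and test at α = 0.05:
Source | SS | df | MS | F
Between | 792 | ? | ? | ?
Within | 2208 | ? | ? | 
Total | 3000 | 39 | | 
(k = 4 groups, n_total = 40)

df_between = 3, df_within = 36. MS_between = 264.0, MS_within = 61.33. F = 4.304, F_crit ≈ 2.866. Reject H₀.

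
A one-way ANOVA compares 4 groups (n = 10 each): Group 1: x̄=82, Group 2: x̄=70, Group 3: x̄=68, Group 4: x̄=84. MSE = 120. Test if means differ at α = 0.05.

Grand mean = 76.0. SS_between = 2000.0, MS_between = 666.67. F = 5.556, F_crit ≈ 2.866. Reject H₀.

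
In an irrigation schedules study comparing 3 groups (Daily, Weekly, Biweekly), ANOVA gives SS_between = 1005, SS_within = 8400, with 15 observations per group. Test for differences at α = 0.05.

df_between = 2, df_within = 42. F = MS_between/MS_within = 502.5/200.0 = 2.513. F_crit ≈ 3.22. Fail to reject H₀.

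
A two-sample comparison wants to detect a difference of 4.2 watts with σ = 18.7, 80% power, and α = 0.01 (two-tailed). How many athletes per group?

n per group = 2(z_α/2 + z_β)²σ²/d² = 2×(2.576 + 0.84)²×18.7²/4.2² = 462.6 → n = 463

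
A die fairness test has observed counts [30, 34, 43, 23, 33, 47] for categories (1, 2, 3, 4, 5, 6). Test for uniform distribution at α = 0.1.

Expected = 35 each. χ² = Σ(O-E)²/E = 10.914. df = 5, critical value = 9.236. Reject H₀.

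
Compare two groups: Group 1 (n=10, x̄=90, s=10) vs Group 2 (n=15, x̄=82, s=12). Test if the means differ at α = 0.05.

Pooled sp = 11.26. t = 1.74, df = 23. Critical t = ±2.069. Fail to reject H₀.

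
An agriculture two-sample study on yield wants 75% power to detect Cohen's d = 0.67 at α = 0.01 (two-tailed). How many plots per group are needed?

z_{α/2} = 2.576, z_β = Φ⁻¹(0.75) = 0.674. For medium effect (d = 0.67): n per group = 2(z_{α/2} + z_β)²/d² = 2(2.576 + 0.674)²/0.67² = 47.1 → 48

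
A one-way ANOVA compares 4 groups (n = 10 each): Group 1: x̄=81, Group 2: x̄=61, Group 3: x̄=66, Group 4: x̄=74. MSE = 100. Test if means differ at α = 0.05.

Grand mean = 70.5. SS_between = 2330.0, MS_between = 776.67. F = 7.767, F_crit ≈ 2.866. Reject H₀.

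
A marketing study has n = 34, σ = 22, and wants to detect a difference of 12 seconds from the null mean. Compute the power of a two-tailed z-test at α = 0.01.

SE = σ/√n = 22/√34 = 3.773. Non-centrality λ = d/SE = 12/3.773 = 3.181. Power ≈ Φ(λ - z_{α/2}) = Φ(3.181 - 2.576) = Φ(0.605) = 0.727.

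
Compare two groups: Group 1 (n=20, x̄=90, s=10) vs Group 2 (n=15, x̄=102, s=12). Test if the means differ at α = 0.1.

Pooled sp = 10.89. t = -3.225, df = 33. Critical t = ±1.692. Reject H₀.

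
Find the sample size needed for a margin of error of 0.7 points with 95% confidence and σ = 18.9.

n = (z*σ/E)² = (1.96×18.9/0.7)² = 2800.5 → n = 2801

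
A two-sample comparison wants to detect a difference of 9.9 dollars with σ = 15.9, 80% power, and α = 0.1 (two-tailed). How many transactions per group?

n per group = 2(z_α/2 + z_β)²σ²/d² = 2×(1.645 + 0.84)²×15.9²/9.9² = 31.9 → n = 32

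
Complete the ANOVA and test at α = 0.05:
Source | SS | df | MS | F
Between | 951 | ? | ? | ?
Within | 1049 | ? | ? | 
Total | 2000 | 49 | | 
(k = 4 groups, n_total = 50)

df_between = 3, df_within = 46. MS_between = 317.0, MS_within = 22.8. F = 13.901, F_crit ≈ 2.807. Reject H₀.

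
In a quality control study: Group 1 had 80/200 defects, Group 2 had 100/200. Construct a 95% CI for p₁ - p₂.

p̂₁ = 0.4, p̂₂ = 0.5. Difference = -0.1. CI = (-0.197, -0.003)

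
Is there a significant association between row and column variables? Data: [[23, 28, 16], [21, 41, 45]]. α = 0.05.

χ² = 7.53. df = 2, critical = 5.991. Reject H₀. Variables are dependent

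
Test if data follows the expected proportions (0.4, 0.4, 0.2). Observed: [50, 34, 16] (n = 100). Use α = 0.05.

Expected: [40.0, 40.0, 20.0]. χ² = 4.2. df = 2, critical = 5.991. Fail to reject H₀.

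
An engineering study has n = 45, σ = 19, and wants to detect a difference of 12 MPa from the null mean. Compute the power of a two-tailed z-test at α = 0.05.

SE = σ/√n = 19/√45 = 2.832. Non-centrality λ = d/SE = 12/2.832 = 4.237. Power ≈ Φ(λ - z_{α/2}) = Φ(4.237 - 1.96) = Φ(2.277) = 0.989.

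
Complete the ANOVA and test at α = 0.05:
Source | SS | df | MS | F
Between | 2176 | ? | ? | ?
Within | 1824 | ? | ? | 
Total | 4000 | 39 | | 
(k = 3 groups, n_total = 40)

df_between = 2, df_within = 37. MS_between = 1088.0, MS_within = 49.3. F = 22.07, F_crit ≈ 3.252. Reject H₀.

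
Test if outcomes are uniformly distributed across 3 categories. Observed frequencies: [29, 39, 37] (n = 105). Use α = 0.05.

Expected = 35 each. χ² = Σ(O-E)²/E = 1.6. df = 2, critical value = 5.991. Fail to reject H₀.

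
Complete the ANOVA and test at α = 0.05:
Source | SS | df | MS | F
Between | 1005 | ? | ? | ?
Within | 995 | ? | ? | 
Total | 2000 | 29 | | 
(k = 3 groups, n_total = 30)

df_between = 2, df_within = 27. MS_between = 502.5, MS_within = 36.85. F = 13.636, F_crit ≈ 3.354. Reject H₀.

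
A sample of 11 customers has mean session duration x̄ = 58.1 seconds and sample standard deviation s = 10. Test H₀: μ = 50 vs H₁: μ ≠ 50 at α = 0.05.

t = (x̄ - μ₀)/(s/√n) = (58.1 - 50)/(10/√11) = 2.686. df = 10, critical t = ±2.228. Reject H₀.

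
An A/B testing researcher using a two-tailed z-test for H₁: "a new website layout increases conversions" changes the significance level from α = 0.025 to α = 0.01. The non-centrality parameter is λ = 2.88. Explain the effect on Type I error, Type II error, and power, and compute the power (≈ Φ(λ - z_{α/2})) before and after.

Decreasing α from 0.025 to 0.01:
• Type I error rate decreases (α is the Type I rate by definition).
• Critical value moves from z_{α/2} = 2.241 to 2.576, so power = Φ(λ - z_{α/2}) goes from Φ(2.88 - 2.241) = 0.739 to Φ(2.88 - 2.576) = 0.619.
• Type II error rate β = 1 - power therefore increases (0.261 → 0.381).
Appropriate when false positives are costly — here, rolling out a layout that doesn't actually help — wasted engineering effort.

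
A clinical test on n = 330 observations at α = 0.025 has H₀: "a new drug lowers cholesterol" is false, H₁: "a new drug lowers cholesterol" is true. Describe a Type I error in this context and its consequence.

Type I error: rejecting H₀ when it is true — concluding that a new drug lowers cholesterol when in fact it is not. Consequence: approving an ineffective drug — patients take a useless medication and may skip effective alternatives.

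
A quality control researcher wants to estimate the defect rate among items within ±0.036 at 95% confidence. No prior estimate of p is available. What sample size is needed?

Conservative approach: use p = 0.5 (maximizes p(1-p) = 0.25). n = z²(0.25)/E² = 1.96²×0.25/0.036² = 741.05 → n = 742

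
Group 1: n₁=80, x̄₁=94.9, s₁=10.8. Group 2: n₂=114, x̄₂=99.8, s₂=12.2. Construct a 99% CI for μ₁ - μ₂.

Difference = -4.9. SE = √(10.8²/80 + 12.2²/114) = 1.662. CI = (-9.18, -0.62)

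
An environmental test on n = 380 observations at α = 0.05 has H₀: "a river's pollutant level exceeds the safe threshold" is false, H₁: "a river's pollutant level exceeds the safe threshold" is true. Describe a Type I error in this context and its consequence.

Type I error: rejecting H₀ when it is true — concluding that a river's pollutant level exceeds the safe threshold when in fact it is not. Consequence: shutting down a compliant factory unnecessarily.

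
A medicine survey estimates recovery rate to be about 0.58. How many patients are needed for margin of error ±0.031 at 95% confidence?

n = z²p(1-p)/E² = 1.96²×0.58×0.42/0.031² = 973.8 → n = 974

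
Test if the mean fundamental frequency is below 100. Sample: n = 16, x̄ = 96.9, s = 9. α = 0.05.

t = (96.9 - 100)/(9/√16) = -1.378, df = 15. Critical t = -1.753. Fail to reject H₀.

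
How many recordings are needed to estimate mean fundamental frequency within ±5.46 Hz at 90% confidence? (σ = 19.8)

n = (z*σ/E)² = (1.645×19.8/5.46)² = 35.6 → n = 36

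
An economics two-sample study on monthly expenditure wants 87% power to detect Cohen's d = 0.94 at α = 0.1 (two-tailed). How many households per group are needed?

z_{α/2} = 1.645, z_β = Φ⁻¹(0.87) = 1.126. For large effect (d = 0.94): n per group = 2(z_{α/2} + z_β)²/d² = 2(1.645 + 1.126)²/0.94² = 17.4 → 18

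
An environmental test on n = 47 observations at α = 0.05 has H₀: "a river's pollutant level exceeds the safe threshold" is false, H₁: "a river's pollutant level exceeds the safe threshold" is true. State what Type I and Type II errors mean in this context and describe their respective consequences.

Type I (false positive): concluding that a river's pollutant level exceeds the safe threshold when it is not — shutting down a compliant factory unnecessarily. Type II (false negative): failing to conclude that a river's pollutant level exceeds the safe threshold when it is — allowing unsafe pollution to continue. Which is costlier depends on domain priorities and is a judgement call rather than a statistical fact.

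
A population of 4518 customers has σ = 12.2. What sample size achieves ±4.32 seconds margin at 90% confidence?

Without FPC: n₀ = (1.645×12.2/4.32)² = 21.582. With FPC: n = n₀N/(n₀+N-1) = 21.5 → n = 22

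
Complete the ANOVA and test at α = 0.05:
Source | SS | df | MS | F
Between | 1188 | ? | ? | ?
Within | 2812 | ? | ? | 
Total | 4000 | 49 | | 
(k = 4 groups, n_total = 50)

df_between = 3, df_within = 46. MS_between = 396.0, MS_within = 61.13. F = 6.478, F_crit ≈ 2.807. Reject H₀.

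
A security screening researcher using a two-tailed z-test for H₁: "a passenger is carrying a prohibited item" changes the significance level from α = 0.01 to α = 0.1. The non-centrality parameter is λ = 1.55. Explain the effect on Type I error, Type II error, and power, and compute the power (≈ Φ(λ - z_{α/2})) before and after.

Increasing α from 0.01 to 0.1:
• Type I error rate increases (α is the Type I rate by definition).
• Critical value moves from z_{α/2} = 2.576 to 1.645, so power = Φ(λ - z_{α/2}) goes from Φ(1.55 - 2.576) = 0.152 to Φ(1.55 - 1.645) = 0.462.
• Type II error rate β = 1 - power therefore decreases (0.848 → 0.538).
Appropriate when false negatives are costly — here, letting a prohibited item through — security breach.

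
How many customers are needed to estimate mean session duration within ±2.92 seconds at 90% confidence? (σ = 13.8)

n = (z*σ/E)² = (1.645×13.8/2.92)² = 60.4 → n = 61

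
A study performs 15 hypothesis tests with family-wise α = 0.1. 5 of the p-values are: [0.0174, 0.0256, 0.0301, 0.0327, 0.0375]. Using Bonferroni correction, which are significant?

Bonferroni α = 0.1/15 = 0.00667. None of the given p-values are significant.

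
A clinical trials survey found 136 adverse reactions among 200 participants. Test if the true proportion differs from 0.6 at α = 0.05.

p̂ = 0.68, p₀ = 0.6. z = (p̂ - p₀)/√(p₀(1-p₀)/n) = 2.309. Critical: ±1.96. Reject H₀.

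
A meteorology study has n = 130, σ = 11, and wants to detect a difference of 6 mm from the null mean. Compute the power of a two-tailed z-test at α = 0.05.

SE = σ/√n = 11/√130 = 0.965. Non-centrality λ = d/SE = 6/0.965 = 6.219. Power ≈ Φ(λ - z_{α/2}) = Φ(6.219 - 1.96) = Φ(4.259) = 1.0.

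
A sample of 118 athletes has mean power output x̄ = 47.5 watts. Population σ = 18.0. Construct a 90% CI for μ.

CI = x̄ ± z*(σ/√n) = 47.5 ± 1.645(18.0/√118) = 47.5 ± 2.73 = (44.77, 50.23)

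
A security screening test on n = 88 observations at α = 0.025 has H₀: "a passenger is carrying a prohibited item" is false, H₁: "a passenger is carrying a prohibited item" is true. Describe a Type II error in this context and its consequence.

Type II error: failing to reject H₀ when it is false — concluding that a passenger is carrying a prohibited item is not supported when in fact it is. Consequence: letting a prohibited item through — security breach.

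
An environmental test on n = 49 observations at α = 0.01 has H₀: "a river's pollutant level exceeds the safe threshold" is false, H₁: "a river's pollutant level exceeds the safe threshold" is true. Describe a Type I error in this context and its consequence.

Type I error: rejecting H₀ when it is true — concluding that a river's pollutant level exceeds the safe threshold when in fact it is not. Consequence: shutting down a compliant factory unnecessarily.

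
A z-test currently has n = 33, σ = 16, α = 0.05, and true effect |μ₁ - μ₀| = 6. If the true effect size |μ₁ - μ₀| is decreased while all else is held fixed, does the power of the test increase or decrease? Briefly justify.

Power decreases: a smaller true effect decreases the non-centrality λ = |μ₁ - μ₀|/(σ/√n).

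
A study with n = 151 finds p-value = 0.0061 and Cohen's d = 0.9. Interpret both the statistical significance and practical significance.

Statistically significant (p = 0.0061 < 0.05). Cohen's d = 0.9 indicates a large effect size. Both statistical and practical significance should be considered.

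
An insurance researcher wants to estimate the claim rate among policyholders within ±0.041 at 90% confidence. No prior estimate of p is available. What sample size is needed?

Conservative approach: use p = 0.5 (maximizes p(1-p) = 0.25). n = z²(0.25)/E² = 1.645²×0.25/0.041² = 402.4 → n = 403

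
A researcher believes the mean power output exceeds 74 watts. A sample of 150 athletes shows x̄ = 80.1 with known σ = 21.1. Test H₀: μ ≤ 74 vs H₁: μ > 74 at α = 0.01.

z = 3.541. Critical value: 2.33. Reject H₀.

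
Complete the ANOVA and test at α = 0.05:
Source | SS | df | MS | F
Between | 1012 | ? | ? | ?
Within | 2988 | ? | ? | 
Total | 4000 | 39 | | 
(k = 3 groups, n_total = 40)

df_between = 2, df_within = 37. MS_between = 506.0, MS_within = 80.76. F = 6.266, F_crit ≈ 3.252. Reject H₀.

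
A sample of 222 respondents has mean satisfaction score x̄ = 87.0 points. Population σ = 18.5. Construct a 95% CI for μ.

CI = x̄ ± z*(σ/√n) = 87.0 ± 1.96(18.5/√222) = 87.0 ± 2.43 = (84.57, 89.43)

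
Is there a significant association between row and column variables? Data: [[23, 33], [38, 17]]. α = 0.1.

χ² = 8.8. df = 1, critical = 2.706. Reject H₀. Variables are dependent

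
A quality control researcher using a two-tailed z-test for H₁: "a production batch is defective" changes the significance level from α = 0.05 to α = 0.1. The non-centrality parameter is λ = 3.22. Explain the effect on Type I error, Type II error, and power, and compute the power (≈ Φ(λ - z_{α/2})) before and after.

Increasing α from 0.05 to 0.1:
• Type I error rate increases (α is the Type I rate by definition).
• Critical value moves from z_{α/2} = 1.96 to 1.645, so power = Φ(λ - z_{α/2}) goes from Φ(3.22 - 1.96) = 0.896 to Φ(3.22 - 1.645) = 0.942.
• Type II error rate β = 1 - power therefore decreases (0.104 → 0.058).
Appropriate when false negatives are costly — here, shipping a defective batch — faulty products reach customers.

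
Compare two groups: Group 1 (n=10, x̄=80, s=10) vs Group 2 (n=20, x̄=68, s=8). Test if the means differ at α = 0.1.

Pooled sp = 8.69. t = 3.564, df = 28. Critical t = ±1.701. Reject H₀.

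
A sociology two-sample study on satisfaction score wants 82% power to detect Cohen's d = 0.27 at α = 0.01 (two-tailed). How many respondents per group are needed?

z_{α/2} = 2.576, z_β = Φ⁻¹(0.82) = 0.915. For small effect (d = 0.27): n per group = 2(z_{α/2} + z_β)²/d² = 2(2.576 + 0.915)²/0.27² = 334.4 → 335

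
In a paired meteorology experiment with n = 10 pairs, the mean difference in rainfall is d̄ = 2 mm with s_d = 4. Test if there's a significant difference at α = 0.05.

t = d̄/(s_d/√n) = 2/(4/√10) = 1.581. df = 9, critical t = ±2.262. Fail to reject H₀.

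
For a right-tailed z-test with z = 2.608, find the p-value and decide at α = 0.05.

p = P(Z > 2.608) = 1 - Φ(2.608) ≈ 0.0046. Since p < 0.05, reject H₀ (significant) at α = 0.05.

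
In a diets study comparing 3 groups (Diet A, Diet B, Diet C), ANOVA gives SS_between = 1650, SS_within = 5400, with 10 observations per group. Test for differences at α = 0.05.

df_between = 2, df_within = 27. F = MS_between/MS_within = 825.0/200.0 = 4.125. F_crit ≈ 3.354. Reject H₀. At least one mean differs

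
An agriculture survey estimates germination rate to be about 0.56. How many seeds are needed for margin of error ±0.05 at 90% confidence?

n = z²p(1-p)/E² = 1.645²×0.56×0.44/0.05² = 266.7 → n = 267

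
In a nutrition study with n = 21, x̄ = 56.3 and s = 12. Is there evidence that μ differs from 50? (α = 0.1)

t = (x̄ - μ₀)/(s/√n) = (56.3 - 50)/(12/√21) = 2.406. df = 20, critical t = ±1.725. Reject H₀.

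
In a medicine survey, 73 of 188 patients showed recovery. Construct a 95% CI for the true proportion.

p̂ = 0.388. CI = p̂ ± z*√(p̂(1-p̂)/n) = (0.319, 0.458)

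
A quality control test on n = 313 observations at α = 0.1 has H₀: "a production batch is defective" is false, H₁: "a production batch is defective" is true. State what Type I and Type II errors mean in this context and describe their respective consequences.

Type I (false positive): concluding that a production batch is defective when it is not — scrapping a good batch — wasted material and cost for no reason. Type II (false negative): failing to conclude that a production batch is defective when it is — shipping a defective batch — faulty products reach customers. Which is costlier depends on domain priorities and is a judgement call rather than a statistical fact.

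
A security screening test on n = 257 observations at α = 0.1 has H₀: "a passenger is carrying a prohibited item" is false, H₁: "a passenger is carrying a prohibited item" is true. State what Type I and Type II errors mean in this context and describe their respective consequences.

Type I (false positive): concluding that a passenger is carrying a prohibited item when it is not — detaining an innocent passenger — delay and inconvenience. Type II (false negative): failing to conclude that a passenger is carrying a prohibited item when it is — letting a prohibited item through — security breach. Which is costlier depends on domain priorities and is a judgement call rather than a statistical fact.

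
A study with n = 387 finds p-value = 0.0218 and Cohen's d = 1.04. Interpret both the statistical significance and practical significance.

Statistically significant (p = 0.0218 < 0.05). Cohen's d = 1.04 indicates a large effect size. Both statistical and practical significance should be considered.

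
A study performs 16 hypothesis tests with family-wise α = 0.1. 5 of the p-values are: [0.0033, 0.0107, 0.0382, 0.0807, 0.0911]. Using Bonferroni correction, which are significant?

Bonferroni α = 0.1/16 = 0.00625. Significant p-values: [0.0033]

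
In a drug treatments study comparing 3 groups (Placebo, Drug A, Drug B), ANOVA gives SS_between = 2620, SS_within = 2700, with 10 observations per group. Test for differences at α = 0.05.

df_between = 2, df_within = 27. F = MS_between/MS_within = 1310.0/100.0 = 13.1. F_crit ≈ 3.354. Reject H₀. At least one mean differs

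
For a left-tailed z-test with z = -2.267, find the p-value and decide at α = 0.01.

p = P(Z < -2.267) = Φ(-2.267) ≈ 0.0117. Since p ≥ 0.01, fail to reject H₀ (not significant) at α = 0.01.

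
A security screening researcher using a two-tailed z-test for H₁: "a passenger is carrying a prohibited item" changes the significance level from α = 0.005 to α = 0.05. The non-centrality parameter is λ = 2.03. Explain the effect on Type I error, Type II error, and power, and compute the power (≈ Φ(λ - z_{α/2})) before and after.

Increasing α from 0.005 to 0.05:
• Type I error rate increases (α is the Type I rate by definition).
• Critical value moves from z_{α/2} = 2.807 to 1.96, so power = Φ(λ - z_{α/2}) goes from Φ(2.03 - 2.807) = 0.219 to Φ(2.03 - 1.96) = 0.528.
• Type II error rate β = 1 - power therefore decreases (0.781 → 0.472).
Appropriate when false negatives are costly — here, letting a prohibited item through — security breach.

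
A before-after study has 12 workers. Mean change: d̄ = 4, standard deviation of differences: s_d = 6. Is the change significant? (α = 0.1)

t = d̄/(s_d/√n) = 4/(6/√12) = 2.309. df = 11, critical t = ±1.796. Reject H₀.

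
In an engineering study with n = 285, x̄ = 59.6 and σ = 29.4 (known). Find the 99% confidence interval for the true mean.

CI = x̄ ± z*(σ/√n) = 59.6 ± 2.576(29.4/√285) = 59.6 ± 4.49 = (55.11, 64.09)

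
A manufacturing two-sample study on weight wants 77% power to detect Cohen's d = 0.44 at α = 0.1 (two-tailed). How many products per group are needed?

z_{α/2} = 1.645, z_β = Φ⁻¹(0.77) = 0.739. For small effect (d = 0.44): n per group = 2(z_{α/2} + z_β)²/d² = 2(1.645 + 0.739)²/0.44² = 58.7 → 59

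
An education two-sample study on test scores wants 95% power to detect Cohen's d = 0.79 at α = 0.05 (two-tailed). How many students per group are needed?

z_{α/2} = 1.96, z_β = Φ⁻¹(0.95) = 1.645. For medium effect (d = 0.79): n per group = 2(z_{α/2} + z_β)²/d² = 2(1.96 + 1.645)²/0.79² = 41.6 → 42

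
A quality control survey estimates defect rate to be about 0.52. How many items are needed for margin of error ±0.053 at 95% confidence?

n = z²p(1-p)/E² = 1.96²×0.52×0.48/0.053² = 341.4 → n = 342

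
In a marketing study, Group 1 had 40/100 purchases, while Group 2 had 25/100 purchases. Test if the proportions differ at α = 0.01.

p̂₁ = 0.4, p̂₂ = 0.25, pooled p̂ = 0.325. z = 2.265. Critical: ±2.576. Fail to reject H₀.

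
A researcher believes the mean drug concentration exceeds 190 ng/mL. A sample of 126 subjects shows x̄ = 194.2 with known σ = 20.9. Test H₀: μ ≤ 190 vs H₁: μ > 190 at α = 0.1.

z = 2.256. Critical value: 1.28. Reject H₀.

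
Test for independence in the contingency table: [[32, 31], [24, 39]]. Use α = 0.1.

χ² = 2.057. df = 1, critical = 2.706. Fail to reject H₀. No evidence of dependence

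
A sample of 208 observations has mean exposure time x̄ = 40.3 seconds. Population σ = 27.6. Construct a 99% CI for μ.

CI = x̄ ± z*(σ/√n) = 40.3 ± 2.576(27.6/√208) = 40.3 ± 4.93 = (35.37, 45.23)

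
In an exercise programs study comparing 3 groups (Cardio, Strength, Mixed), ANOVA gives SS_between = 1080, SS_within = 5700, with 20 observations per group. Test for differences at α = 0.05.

df_between = 2, df_within = 57. F = MS_between/MS_within = 540.0/100.0 = 5.4. F_crit ≈ 3.159. Reject H₀. At least one mean differs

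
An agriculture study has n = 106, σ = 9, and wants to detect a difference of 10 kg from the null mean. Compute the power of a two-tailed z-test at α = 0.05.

SE = σ/√n = 9/√106 = 0.874. Non-centrality λ = d/SE = 10/0.874 = 11.44. Power ≈ Φ(λ - z_{α/2}) = Φ(11.44 - 1.96) = Φ(9.48) = 1.0.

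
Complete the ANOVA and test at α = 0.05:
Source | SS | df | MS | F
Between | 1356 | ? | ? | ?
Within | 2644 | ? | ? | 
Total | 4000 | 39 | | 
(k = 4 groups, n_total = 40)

df_between = 3, df_within = 36. MS_between = 452.0, MS_within = 73.44. F = 6.154, F_crit ≈ 2.866. Reject H₀.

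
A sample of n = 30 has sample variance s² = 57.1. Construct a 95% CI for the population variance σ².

df = 29. χ²_{0.025} = 45.722, χ²_{0.975} = 16.047. CI for σ² = ((n-1)s²/χ²_{α/2}, (n-1)s²/χ²_{1-α/2}) = (29·57.1/45.722, 29·57.1/16.047) = (36.22, 103.19)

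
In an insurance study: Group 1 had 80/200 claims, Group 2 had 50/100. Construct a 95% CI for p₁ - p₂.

p̂₁ = 0.4, p̂₂ = 0.5. Difference = -0.1. CI = (-0.219, 0.019)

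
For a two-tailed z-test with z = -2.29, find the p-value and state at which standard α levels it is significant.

p = 2·P(Z > |-2.29|) = 2·(1 - Φ(2.29)) ≈ 0.022. Significant at α = 0.1; Significant at α = 0.05.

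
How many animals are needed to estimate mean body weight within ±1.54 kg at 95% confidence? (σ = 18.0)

n = (z*σ/E)² = (1.96×18.0/1.54)² = 524.8 → n = 525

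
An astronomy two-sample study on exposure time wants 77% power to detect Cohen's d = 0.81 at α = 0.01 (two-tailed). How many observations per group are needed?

z_{α/2} = 2.576, z_β = Φ⁻¹(0.77) = 0.739. For large effect (d = 0.81): n per group = 2(z_{α/2} + z_β)²/d² = 2(2.576 + 0.739)²/0.81² = 33.5 → 34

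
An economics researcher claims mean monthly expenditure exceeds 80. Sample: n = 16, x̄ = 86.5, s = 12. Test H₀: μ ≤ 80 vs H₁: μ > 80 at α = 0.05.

t = (86.5 - 80)/(12/√16) = 2.167, df = 15. Critical t = 1.753. Reject H₀.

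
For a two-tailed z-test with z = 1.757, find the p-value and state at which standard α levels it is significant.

p = 2·P(Z > |1.757|) = 2·(1 - Φ(1.757)) ≈ 0.0789. Significant at α = 0.1.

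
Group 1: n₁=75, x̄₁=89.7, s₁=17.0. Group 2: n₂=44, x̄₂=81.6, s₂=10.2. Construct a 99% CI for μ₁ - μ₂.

Difference = 8.1. SE = √(17.0²/75 + 10.2²/44) = 2.494. CI = (1.68, 14.52)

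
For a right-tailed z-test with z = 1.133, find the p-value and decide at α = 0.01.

p = P(Z > 1.133) = 1 - Φ(1.133) ≈ 0.1286. Since p ≥ 0.01, fail to reject H₀ (not significant) at α = 0.01.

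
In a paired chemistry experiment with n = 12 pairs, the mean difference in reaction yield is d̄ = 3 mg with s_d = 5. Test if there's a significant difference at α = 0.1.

t = d̄/(s_d/√n) = 3/(5/√12) = 2.078. df = 11, critical t = ±1.796. Reject H₀.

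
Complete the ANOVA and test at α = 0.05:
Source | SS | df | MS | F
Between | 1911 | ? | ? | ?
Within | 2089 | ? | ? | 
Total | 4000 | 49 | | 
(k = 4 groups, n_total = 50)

df_between = 3, df_within = 46. MS_between = 637.0, MS_within = 45.41. F = 14.027, F_crit ≈ 2.807. Reject H₀.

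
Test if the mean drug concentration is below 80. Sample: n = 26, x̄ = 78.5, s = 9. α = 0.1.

t = (78.5 - 80)/(9/√26) = -0.85, df = 25. Critical t = -1.316. Fail to reject H₀.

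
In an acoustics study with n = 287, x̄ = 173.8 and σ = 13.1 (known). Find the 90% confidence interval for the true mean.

CI = x̄ ± z*(σ/√n) = 173.8 ± 1.645(13.1/√287) = 173.8 ± 1.27 = (172.53, 175.07)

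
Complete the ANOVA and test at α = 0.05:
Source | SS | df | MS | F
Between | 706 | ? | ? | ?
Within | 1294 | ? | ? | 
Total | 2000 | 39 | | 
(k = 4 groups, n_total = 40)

df_between = 3, df_within = 36. MS_between = 235.33, MS_within = 35.94. F = 6.547, F_crit ≈ 2.866. Reject H₀.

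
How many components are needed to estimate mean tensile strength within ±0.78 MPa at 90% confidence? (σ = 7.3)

n = (z*σ/E)² = (1.645×7.3/0.78)² = 237.02 → n = 238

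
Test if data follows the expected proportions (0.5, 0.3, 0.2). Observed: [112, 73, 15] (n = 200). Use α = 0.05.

Expected: [100.0, 60.0, 40.0]. χ² = 19.882. df = 2, critical = 5.991. Reject H₀.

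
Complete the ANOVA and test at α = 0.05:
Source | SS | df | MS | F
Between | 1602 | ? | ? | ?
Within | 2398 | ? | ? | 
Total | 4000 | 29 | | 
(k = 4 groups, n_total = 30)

df_between = 3, df_within = 26. MS_between = 534.0, MS_within = 92.23. F = 5.79, F_crit ≈ 2.975. Reject H₀.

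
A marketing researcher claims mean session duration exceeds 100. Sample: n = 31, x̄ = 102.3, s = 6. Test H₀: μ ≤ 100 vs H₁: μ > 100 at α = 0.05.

t = (102.3 - 100)/(6/√31) = 2.134, df = 30. Critical t = 1.697. Reject H₀.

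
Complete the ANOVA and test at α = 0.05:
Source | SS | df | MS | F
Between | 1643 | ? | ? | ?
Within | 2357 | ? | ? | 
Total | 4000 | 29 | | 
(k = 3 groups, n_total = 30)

df_between = 2, df_within = 27. MS_between = 821.5, MS_within = 87.3. F = 9.41, F_crit ≈ 3.354. Reject H₀.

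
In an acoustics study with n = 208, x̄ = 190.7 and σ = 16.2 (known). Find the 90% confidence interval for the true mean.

CI = x̄ ± z*(σ/√n) = 190.7 ± 1.645(16.2/√208) = 190.7 ± 1.85 = (188.85, 192.55)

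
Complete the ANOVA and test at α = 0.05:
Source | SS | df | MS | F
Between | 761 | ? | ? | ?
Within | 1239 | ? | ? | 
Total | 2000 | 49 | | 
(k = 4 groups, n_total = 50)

df_between = 3, df_within = 46. MS_between = 253.67, MS_within = 26.93. F = 9.418, F_crit ≈ 2.807. Reject H₀.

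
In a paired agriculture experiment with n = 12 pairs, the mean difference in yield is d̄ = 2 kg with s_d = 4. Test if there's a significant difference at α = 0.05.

t = d̄/(s_d/√n) = 2/(4/√12) = 1.732. df = 11, critical t = ±2.201. Fail to reject H₀.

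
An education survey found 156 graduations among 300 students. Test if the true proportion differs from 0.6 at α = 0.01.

p̂ = 0.52, p₀ = 0.6. z = (p̂ - p₀)/√(p₀(1-p₀)/n) = -2.828. Critical: ±2.576. Reject H₀.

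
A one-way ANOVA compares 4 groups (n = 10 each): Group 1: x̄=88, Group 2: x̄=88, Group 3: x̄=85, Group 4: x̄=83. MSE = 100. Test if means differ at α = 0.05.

Grand mean = 86.0. SS_between = 180.0, MS_between = 60.0. F = 0.6, F_crit ≈ 2.866. Fail to reject H₀.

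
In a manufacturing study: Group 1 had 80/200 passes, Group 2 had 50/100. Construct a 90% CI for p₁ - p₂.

p̂₁ = 0.4, p̂₂ = 0.5. Difference = -0.1. CI = (-0.2, 0.0)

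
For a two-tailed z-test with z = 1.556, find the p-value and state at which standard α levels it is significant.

p = 2·P(Z > |1.556|) = 2·(1 - Φ(1.556)) ≈ 0.1197. Not significant at any standard level.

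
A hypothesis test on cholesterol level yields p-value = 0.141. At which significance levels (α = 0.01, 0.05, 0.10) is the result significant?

p = 0.141. Not significant at any of the given levels.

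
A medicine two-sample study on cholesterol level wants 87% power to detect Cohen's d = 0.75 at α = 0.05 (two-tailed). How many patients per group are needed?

z_{α/2} = 1.96, z_β = Φ⁻¹(0.87) = 1.126. For medium effect (d = 0.75): n per group = 2(z_{α/2} + z_β)²/d² = 2(1.96 + 1.126)²/0.75² = 33.9 → 34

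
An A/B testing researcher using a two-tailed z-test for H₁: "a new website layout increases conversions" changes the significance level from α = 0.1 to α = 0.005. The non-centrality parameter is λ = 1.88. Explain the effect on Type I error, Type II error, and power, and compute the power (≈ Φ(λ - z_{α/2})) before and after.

Decreasing α from 0.1 to 0.005:
• Type I error rate decreases (α is the Type I rate by definition).
• Critical value moves from z_{α/2} = 1.645 to 2.807, so power = Φ(λ - z_{α/2}) goes from Φ(1.88 - 1.645) = 0.593 to Φ(1.88 - 2.807) = 0.177.
• Type II error rate β = 1 - power therefore increases (0.407 → 0.823).
Appropriate when false positives are costly — here, rolling out a layout that doesn't actually help — wasted engineering effort.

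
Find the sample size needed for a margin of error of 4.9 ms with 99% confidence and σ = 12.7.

n = (z*σ/E)² = (2.576×12.7/4.9)² = 44.6 → n = 45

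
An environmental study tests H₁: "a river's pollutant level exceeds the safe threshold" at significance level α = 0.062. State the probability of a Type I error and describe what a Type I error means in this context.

P(Type I error) = α = 0.062. A Type I error is rejecting H₀ when H₀ is actually true (false positive) — here, concluding that a river's pollutant level exceeds the safe threshold when in fact this is not the case. Consequence: shutting down a compliant factory unnecessarily.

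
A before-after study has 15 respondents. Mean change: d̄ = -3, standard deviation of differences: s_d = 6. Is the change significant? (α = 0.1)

t = d̄/(s_d/√n) = -3/(6/√15) = -1.936. df = 14, critical t = ±1.761. Reject H₀.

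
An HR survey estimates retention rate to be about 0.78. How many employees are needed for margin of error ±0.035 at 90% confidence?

n = z²p(1-p)/E² = 1.645²×0.78×0.22/0.035² = 379.1 → n = 380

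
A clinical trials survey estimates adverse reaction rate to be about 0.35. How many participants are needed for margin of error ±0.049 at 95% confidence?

n = z²p(1-p)/E² = 1.96²×0.35×0.65/0.049² = 364.0 → n = 364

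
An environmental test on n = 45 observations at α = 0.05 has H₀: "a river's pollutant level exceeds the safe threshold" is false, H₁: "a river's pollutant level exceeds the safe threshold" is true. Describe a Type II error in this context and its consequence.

Type II error: failing to reject H₀ when it is false — concluding that a river's pollutant level exceeds the safe threshold is not supported when in fact it is. Consequence: allowing unsafe pollution to continue.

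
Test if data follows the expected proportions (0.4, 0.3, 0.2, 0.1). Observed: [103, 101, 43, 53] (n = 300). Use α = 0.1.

Expected: [120.0, 90.0, 60.0, 30.0]. χ² = 26.203. df = 3, critical = 6.251. Reject H₀.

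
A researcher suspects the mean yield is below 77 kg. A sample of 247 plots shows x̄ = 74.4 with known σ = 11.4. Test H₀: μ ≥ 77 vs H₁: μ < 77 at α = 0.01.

z = -3.584. Critical value: -2.33. Reject H₀.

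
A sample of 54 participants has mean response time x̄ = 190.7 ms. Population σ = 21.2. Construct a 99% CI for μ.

CI = x̄ ± z*(σ/√n) = 190.7 ± 2.576(21.2/√54) = 190.7 ± 7.43 = (183.27, 198.13)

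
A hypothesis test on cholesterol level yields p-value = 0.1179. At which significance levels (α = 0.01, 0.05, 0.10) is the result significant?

p = 0.1179. Not significant at any of the given levels.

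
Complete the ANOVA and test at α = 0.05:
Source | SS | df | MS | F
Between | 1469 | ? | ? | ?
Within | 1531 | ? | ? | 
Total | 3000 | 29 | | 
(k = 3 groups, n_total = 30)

df_between = 2, df_within = 27. MS_between = 734.5, MS_within = 56.7. F = 12.953, F_crit ≈ 3.354. Reject H₀.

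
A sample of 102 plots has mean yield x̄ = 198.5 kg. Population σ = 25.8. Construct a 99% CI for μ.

CI = x̄ ± z*(σ/√n) = 198.5 ± 2.576(25.8/√102) = 198.5 ± 6.58 = (191.92, 205.08)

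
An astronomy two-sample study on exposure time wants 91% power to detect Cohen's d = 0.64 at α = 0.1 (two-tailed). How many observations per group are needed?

z_{α/2} = 1.645, z_β = Φ⁻¹(0.91) = 1.341. For medium effect (d = 0.64): n per group = 2(z_{α/2} + z_β)²/d² = 2(1.645 + 1.341)²/0.64² = 43.5 → 44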